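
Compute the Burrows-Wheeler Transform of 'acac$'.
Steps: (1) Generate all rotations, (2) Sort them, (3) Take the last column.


Rotations (sorted):
  0: $acac -> last char: c
  1: ac$ac -> last char: c
  2: acac$ -> last char: $
  3: c$aca -> last char: a
  4: cac$a -> last char: a


BWT = cc$aa


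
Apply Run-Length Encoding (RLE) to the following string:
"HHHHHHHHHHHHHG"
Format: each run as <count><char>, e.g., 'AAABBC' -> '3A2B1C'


Scanning runs left to right:
  i=0: run of 'H' x 13 -> '13H'
  i=13: run of 'G' x 1 -> '1G'

RLE = 13H1G


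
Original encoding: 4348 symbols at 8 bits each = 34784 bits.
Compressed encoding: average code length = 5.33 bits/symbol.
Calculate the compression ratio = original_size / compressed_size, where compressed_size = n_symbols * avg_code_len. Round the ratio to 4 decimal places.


original_size = n_symbols * orig_bits = 4348 * 8 = 34784 bits
compressed_size = n_symbols * avg_code_len = 4348 * 5.33 = 23174.84 bits
ratio = original_size / compressed_size = 34784 / 23174.84 = 1.5009

Compression ratio = 1.5009


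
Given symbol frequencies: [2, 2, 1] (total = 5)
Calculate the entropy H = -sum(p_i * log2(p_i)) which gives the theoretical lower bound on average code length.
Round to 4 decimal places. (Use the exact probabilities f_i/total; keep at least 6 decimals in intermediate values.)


Per-symbol terms -p_i * log2(p_i) with p_i = f_i/5:
  p = 2/5 = 0.400000: log2(p) = -1.321928, -p*log2(p) = 0.528771
  p = 2/5 = 0.400000: log2(p) = -1.321928, -p*log2(p) = 0.528771
  p = 1/5 = 0.200000: log2(p) = -2.321928, -p*log2(p) = 0.464386
H = 0.528771 + 0.528771 + 0.464386 = 1.521928

H = 1.5219 bits/symbol


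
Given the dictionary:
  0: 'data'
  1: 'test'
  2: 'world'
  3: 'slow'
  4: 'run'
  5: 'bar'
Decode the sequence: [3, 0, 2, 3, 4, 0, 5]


Look up each index in the dictionary:
  3 -> 'slow'
  0 -> 'data'
  2 -> 'world'
  3 -> 'slow'
  4 -> 'run'
  0 -> 'data'
  5 -> 'bar'

Decoded: "slow data world slow run data bar"


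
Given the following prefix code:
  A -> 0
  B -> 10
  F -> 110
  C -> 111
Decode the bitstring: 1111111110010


Decoding step by step:
Bits 111 -> C
Bits 111 -> C
Bits 111 -> C
Bits 0 -> A
Bits 0 -> A
Bits 10 -> B


Decoded message: CCCAAB


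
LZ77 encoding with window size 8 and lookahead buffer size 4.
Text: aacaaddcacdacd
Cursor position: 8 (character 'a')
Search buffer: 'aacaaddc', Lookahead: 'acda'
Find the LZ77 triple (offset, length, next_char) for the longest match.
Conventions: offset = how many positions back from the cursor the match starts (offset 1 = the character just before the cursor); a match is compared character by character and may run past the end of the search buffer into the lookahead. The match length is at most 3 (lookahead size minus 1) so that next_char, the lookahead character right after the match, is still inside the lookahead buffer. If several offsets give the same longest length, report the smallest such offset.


Try each offset into the search buffer:
  offset=1 (pos 7, char 'c'): match length 0
  offset=2 (pos 6, char 'd'): match length 0
  offset=3 (pos 5, char 'd'): match length 0
  offset=4 (pos 4, char 'a'): match length 1
  offset=5 (pos 3, char 'a'): match length 1
  offset=6 (pos 2, char 'c'): match length 0
  offset=7 (pos 1, char 'a'): match length 2
  offset=8 (pos 0, char 'a'): match length 1
Longest match has length 2 at offset 7.
next_char = character at position 8 + 2 = 10 -> 'd'

Best match: offset=7, length=2 (matching 'ac' starting at position 1)
LZ77 triple: (7, 2, 'd')


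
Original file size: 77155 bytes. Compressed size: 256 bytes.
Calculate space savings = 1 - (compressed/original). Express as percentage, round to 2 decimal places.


ratio = compressed/original = 256/77155 = 0.003318
savings = 1 - ratio = 1 - 0.003318 = 0.996682
as a percentage: 0.996682 * 100 = 99.67%

Space savings = 1 - 256/77155 = 99.67%


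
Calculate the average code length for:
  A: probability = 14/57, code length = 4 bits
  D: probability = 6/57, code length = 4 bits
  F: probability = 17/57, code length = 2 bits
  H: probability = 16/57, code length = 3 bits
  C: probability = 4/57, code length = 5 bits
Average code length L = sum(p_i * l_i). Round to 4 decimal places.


Weighted contributions p_i * l_i:
  A: (14/57) * 4 = 56/57
  D: (6/57) * 4 = 24/57
  F: (17/57) * 2 = 34/57
  H: (16/57) * 3 = 48/57
  C: (4/57) * 5 = 20/57
Sum = (56 + 24 + 34 + 48 + 20)/57 = 182/57

L = 182/57 = 3.1930 bits/symbol


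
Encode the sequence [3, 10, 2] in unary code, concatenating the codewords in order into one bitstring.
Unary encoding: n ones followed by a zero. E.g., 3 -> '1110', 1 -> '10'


Encode each number as n ones followed by a terminating 0:
  3 -> 1110 (4 bits)
  10 -> 11111111110 (11 bits)
  2 -> 110 (3 bits)
Total length = 4 + 11 + 3 = 18 bits.

Unary([3, 10, 2]) = 111011111111110110 (18 bits)


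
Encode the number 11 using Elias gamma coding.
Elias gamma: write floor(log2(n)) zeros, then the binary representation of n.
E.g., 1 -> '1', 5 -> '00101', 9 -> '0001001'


num_bits = floor(log2(11)) + 1 = 4
leading_zeros = num_bits - 1 = 3
binary(11) = 1011

Elias gamma(11) = '000' + '1011' = 0001011 (7 bits)


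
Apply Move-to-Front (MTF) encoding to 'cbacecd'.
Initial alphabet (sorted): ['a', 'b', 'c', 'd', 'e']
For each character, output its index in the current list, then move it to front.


MTF encoding:
'c': index 2 in ['a', 'b', 'c', 'd', 'e'] -> ['c', 'a', 'b', 'd', 'e']
'b': index 2 in ['c', 'a', 'b', 'd', 'e'] -> ['b', 'c', 'a', 'd', 'e']
'a': index 2 in ['b', 'c', 'a', 'd', 'e'] -> ['a', 'b', 'c', 'd', 'e']
'c': index 2 in ['a', 'b', 'c', 'd', 'e'] -> ['c', 'a', 'b', 'd', 'e']
'e': index 4 in ['c', 'a', 'b', 'd', 'e'] -> ['e', 'c', 'a', 'b', 'd']
'c': index 1 in ['e', 'c', 'a', 'b', 'd'] -> ['c', 'e', 'a', 'b', 'd']
'd': index 4 in ['c', 'e', 'a', 'b', 'd'] -> ['d', 'c', 'e', 'a', 'b']


Output: [2, 2, 2, 2, 4, 1, 4]


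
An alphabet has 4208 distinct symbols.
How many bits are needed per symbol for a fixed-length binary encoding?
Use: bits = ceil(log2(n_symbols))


log2(4208) = 12.0389
Bracket: 2^12 = 4096 < 4208 <= 2^13 = 8192
So ceil(log2(4208)) = 13

bits = ceil(log2(4208)) = ceil(12.0389) = 13 bits


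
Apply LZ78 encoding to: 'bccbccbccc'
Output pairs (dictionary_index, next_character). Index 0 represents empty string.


LZ78 encoding steps:
Dictionary: {0: ''}
Step 1: w='' (idx 0), next='b' -> output (0, 'b'), add 'b' as idx 1
Step 2: w='' (idx 0), next='c' -> output (0, 'c'), add 'c' as idx 2
Step 3: w='c' (idx 2), next='b' -> output (2, 'b'), add 'cb' as idx 3
Step 4: w='c' (idx 2), next='c' -> output (2, 'c'), add 'cc' as idx 4
Step 5: w='b' (idx 1), next='c' -> output (1, 'c'), add 'bc' as idx 5
Step 6: w='cc' (idx 4), end of input -> output (4, '')


Encoded: [(0, 'b'), (0, 'c'), (2, 'b'), (2, 'c'), (1, 'c'), (4, '')]


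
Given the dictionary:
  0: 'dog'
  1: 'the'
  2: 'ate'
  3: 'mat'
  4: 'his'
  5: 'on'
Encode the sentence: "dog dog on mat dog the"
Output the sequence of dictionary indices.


Look up each word in the dictionary:
  'dog' -> 0
  'dog' -> 0
  'on' -> 5
  'mat' -> 3
  'dog' -> 0
  'the' -> 1

Encoded: [0, 0, 5, 3, 0, 1]


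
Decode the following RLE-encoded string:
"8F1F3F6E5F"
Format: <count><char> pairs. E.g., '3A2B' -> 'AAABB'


Expanding each <count><char> pair:
  8F -> 'FFFFFFFF'
  1F -> 'F'
  3F -> 'FFF'
  6E -> 'EEEEEE'
  5F -> 'FFFFF'

Decoded = FFFFFFFFFFFFEEEEEEFFFFF


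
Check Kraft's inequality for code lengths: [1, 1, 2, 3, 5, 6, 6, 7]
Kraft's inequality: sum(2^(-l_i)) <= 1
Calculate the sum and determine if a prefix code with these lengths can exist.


Sum = 2^(-1) + 2^(-1) + 2^(-2) + 2^(-3) + 2^(-5) + 2^(-6) + 2^(-6) + 2^(-7)
    = 0.5 + 0.5 + 0.25 + 0.125 + 0.03125 + 0.015625 + 0.015625 + 0.0078125
    = 185/128 = 1.4453125
Since 1.4453125 > 1, Kraft's inequality is NOT satisfied.
A prefix code with these lengths CANNOT exist.

Kraft sum = 1.4453125. Not satisfied.


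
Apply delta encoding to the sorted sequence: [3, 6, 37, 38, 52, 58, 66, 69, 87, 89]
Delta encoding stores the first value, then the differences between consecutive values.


First value: 3
Deltas:
  6 - 3 = 3
  37 - 6 = 31
  38 - 37 = 1
  52 - 38 = 14
  58 - 52 = 6
  66 - 58 = 8
  69 - 66 = 3
  87 - 69 = 18
  89 - 87 = 2


Delta encoded: [3, 3, 31, 1, 14, 6, 8, 3, 18, 2]


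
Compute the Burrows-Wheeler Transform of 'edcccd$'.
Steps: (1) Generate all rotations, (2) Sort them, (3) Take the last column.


Rotations (sorted):
  0: $edcccd -> last char: d
  1: cccd$ed -> last char: d
  2: ccd$edc -> last char: c
  3: cd$edcc -> last char: c
  4: d$edccc -> last char: c
  5: dcccd$e -> last char: e
  6: edcccd$ -> last char: $


BWT = ddccce$


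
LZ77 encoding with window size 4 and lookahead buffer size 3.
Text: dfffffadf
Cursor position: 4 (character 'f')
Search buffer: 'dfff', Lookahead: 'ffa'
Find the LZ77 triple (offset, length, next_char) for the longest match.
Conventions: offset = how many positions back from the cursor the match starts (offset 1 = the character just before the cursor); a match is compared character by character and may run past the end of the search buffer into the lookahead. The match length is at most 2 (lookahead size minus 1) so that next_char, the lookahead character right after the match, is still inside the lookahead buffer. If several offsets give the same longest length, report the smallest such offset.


Try each offset into the search buffer:
  offset=1 (pos 3, char 'f'): match length 2
  offset=2 (pos 2, char 'f'): match length 2
  offset=3 (pos 1, char 'f'): match length 2
  offset=4 (pos 0, char 'd'): match length 0
Longest match has length 2, found at offsets 1, 2, 3; take the smallest, offset 1.
next_char = character at position 4 + 2 = 6 -> 'a'

Best match: offset=1, length=2 (matching 'ff' starting at position 3)
LZ77 triple: (1, 2, 'a')


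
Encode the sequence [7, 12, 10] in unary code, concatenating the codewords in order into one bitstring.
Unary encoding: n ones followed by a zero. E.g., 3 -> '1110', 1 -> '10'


Encode each number as n ones followed by a terminating 0:
  7 -> 11111110 (8 bits)
  12 -> 1111111111110 (13 bits)
  10 -> 11111111110 (11 bits)
Total length = 8 + 13 + 11 = 32 bits.

Unary([7, 12, 10]) = 11111110111111111111011111111110 (32 bits)


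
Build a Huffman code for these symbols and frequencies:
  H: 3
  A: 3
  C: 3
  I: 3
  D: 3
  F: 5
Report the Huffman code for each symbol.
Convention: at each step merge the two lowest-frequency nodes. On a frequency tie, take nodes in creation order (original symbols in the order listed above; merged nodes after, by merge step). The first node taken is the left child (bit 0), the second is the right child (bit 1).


Huffman tree construction:
Step 1: Merge H(3) + A(3) = 6
Step 2: Merge C(3) + I(3) = 6
Step 3: Merge D(3) + F(5) = 8
Step 4: Merge (H+A)(6) + (C+I)(6) = 12
Step 5: Merge (D+F)(8) + ((H+A)+(C+I))(12) = 20
Read each symbol's code off the tree from the root (left child = 0, right child = 1).

Codes:
  H: 100 (length 3)
  A: 101 (length 3)
  C: 110 (length 3)
  I: 111 (length 3)
  D: 00 (length 2)
  F: 01 (length 2)
Average code length: 52/20 = 2.6000 bits/symbol


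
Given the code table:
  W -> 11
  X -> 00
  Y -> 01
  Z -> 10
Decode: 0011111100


Decoding:
00 -> X
11 -> W
11 -> W
11 -> W
00 -> X


Result: XWWWX


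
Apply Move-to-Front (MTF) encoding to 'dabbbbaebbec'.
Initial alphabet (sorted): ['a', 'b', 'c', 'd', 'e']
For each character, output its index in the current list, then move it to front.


MTF encoding:
'd': index 3 in ['a', 'b', 'c', 'd', 'e'] -> ['d', 'a', 'b', 'c', 'e']
'a': index 1 in ['d', 'a', 'b', 'c', 'e'] -> ['a', 'd', 'b', 'c', 'e']
'b': index 2 in ['a', 'd', 'b', 'c', 'e'] -> ['b', 'a', 'd', 'c', 'e']
'b': index 0 in ['b', 'a', 'd', 'c', 'e'] -> ['b', 'a', 'd', 'c', 'e']
'b': index 0 in ['b', 'a', 'd', 'c', 'e'] -> ['b', 'a', 'd', 'c', 'e']
'b': index 0 in ['b', 'a', 'd', 'c', 'e'] -> ['b', 'a', 'd', 'c', 'e']
'a': index 1 in ['b', 'a', 'd', 'c', 'e'] -> ['a', 'b', 'd', 'c', 'e']
'e': index 4 in ['a', 'b', 'd', 'c', 'e'] -> ['e', 'a', 'b', 'd', 'c']
'b': index 2 in ['e', 'a', 'b', 'd', 'c'] -> ['b', 'e', 'a', 'd', 'c']
'b': index 0 in ['b', 'e', 'a', 'd', 'c'] -> ['b', 'e', 'a', 'd', 'c']
'e': index 1 in ['b', 'e', 'a', 'd', 'c'] -> ['e', 'b', 'a', 'd', 'c']
'c': index 4 in ['e', 'b', 'a', 'd', 'c'] -> ['c', 'e', 'b', 'a', 'd']


Output: [3, 1, 2, 0, 0, 0, 1, 4, 2, 0, 1, 4]


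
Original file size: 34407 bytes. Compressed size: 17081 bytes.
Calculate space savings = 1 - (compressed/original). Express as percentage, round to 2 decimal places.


ratio = compressed/original = 17081/34407 = 0.49644
savings = 1 - ratio = 1 - 0.49644 = 0.50356
as a percentage: 0.50356 * 100 = 50.36%

Space savings = 1 - 17081/34407 = 50.36%


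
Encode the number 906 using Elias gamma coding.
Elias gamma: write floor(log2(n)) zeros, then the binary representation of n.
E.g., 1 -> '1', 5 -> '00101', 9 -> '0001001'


num_bits = floor(log2(906)) + 1 = 10
leading_zeros = num_bits - 1 = 9
binary(906) = 1110001010

Elias gamma(906) = '000000000' + '1110001010' = 0000000001110001010 (19 bits)


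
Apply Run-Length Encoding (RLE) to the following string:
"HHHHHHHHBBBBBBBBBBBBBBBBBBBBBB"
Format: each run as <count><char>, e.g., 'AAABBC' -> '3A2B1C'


Scanning runs left to right:
  i=0: run of 'H' x 8 -> '8H'
  i=8: run of 'B' x 22 -> '22B'

RLE = 8H22B


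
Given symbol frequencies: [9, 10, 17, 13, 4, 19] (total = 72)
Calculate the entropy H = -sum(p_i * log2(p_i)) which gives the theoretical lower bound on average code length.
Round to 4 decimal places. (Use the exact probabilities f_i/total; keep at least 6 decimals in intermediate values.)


Per-symbol terms -p_i * log2(p_i) with p_i = f_i/72:
  p = 9/72 = 0.125000: log2(p) = -3.000000, -p*log2(p) = 0.375000
  p = 10/72 = 0.138889: log2(p) = -2.847997, -p*log2(p) = 0.395555
  p = 17/72 = 0.236111: log2(p) = -2.082462, -p*log2(p) = 0.491692
  p = 13/72 = 0.180556: log2(p) = -2.469485, -p*log2(p) = 0.445879
  p = 4/72 = 0.055556: log2(p) = -4.169925, -p*log2(p) = 0.231663
  p = 19/72 = 0.263889: log2(p) = -1.921997, -p*log2(p) = 0.507194
H = 0.375000 + 0.395555 + 0.491692 + 0.445879 + 0.231663 + 0.507194 = 2.446983

H = 2.447 bits/symbol


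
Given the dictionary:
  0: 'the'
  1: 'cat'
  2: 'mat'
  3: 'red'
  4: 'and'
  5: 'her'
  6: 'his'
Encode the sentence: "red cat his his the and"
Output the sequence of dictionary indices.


Look up each word in the dictionary:
  'red' -> 3
  'cat' -> 1
  'his' -> 6
  'his' -> 6
  'the' -> 0
  'and' -> 4

Encoded: [3, 1, 6, 6, 0, 4]


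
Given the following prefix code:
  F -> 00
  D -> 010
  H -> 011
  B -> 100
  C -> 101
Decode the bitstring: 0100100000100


Decoding step by step:
Bits 010 -> D
Bits 010 -> D
Bits 00 -> F
Bits 00 -> F
Bits 100 -> B


Decoded message: DDFFB


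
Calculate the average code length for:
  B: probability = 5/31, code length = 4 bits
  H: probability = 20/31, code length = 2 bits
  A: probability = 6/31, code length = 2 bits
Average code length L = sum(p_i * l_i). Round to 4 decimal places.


Weighted contributions p_i * l_i:
  B: (5/31) * 4 = 20/31
  H: (20/31) * 2 = 40/31
  A: (6/31) * 2 = 12/31
Sum = (20 + 40 + 12)/31 = 72/31

L = 72/31 = 2.3226 bits/symbol


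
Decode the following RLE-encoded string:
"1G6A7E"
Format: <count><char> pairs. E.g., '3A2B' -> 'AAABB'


Expanding each <count><char> pair:
  1G -> 'G'
  6A -> 'AAAAAA'
  7E -> 'EEEEEEE'

Decoded = GAAAAAAEEEEEEE


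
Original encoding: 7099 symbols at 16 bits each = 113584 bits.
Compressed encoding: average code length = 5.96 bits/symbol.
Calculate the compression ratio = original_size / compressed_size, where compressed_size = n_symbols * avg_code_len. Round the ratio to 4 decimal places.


original_size = n_symbols * orig_bits = 7099 * 16 = 113584 bits
compressed_size = n_symbols * avg_code_len = 7099 * 5.96 = 42310.04 bits
ratio = original_size / compressed_size = 113584 / 42310.04 = 2.6846

Compression ratio = 2.6846


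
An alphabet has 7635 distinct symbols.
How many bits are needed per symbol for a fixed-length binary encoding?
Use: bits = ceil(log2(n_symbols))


log2(7635) = 12.8984
Bracket: 2^12 = 4096 < 7635 <= 2^13 = 8192
So ceil(log2(7635)) = 13

bits = ceil(log2(7635)) = ceil(12.8984) = 13 bits


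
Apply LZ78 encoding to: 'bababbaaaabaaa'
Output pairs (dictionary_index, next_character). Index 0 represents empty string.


LZ78 encoding steps:
Dictionary: {0: ''}
Step 1: w='' (idx 0), next='b' -> output (0, 'b'), add 'b' as idx 1
Step 2: w='' (idx 0), next='a' -> output (0, 'a'), add 'a' as idx 2
Step 3: w='b' (idx 1), next='a' -> output (1, 'a'), add 'ba' as idx 3
Step 4: w='b' (idx 1), next='b' -> output (1, 'b'), add 'bb' as idx 4
Step 5: w='a' (idx 2), next='a' -> output (2, 'a'), add 'aa' as idx 5
Step 6: w='aa' (idx 5), next='b' -> output (5, 'b'), add 'aab' as idx 6
Step 7: w='aa' (idx 5), next='a' -> output (5, 'a'), add 'aaa' as idx 7


Encoded: [(0, 'b'), (0, 'a'), (1, 'a'), (1, 'b'), (2, 'a'), (5, 'b'), (5, 'a')]


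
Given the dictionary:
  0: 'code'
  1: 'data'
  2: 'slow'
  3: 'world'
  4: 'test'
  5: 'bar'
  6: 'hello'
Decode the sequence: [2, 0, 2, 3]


Look up each index in the dictionary:
  2 -> 'slow'
  0 -> 'code'
  2 -> 'slow'
  3 -> 'world'

Decoded: "slow code slow world"


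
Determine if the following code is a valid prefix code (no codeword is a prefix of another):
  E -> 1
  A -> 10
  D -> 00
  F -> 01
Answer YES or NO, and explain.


Checking each pair (does one codeword prefix another?):
  E='1' vs A='10': prefix -- VIOLATION

NO -- this is NOT a valid prefix code. E (1) is a prefix of A (10).


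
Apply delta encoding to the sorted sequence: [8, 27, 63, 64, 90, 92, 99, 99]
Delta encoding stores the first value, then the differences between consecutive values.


First value: 8
Deltas:
  27 - 8 = 19
  63 - 27 = 36
  64 - 63 = 1
  90 - 64 = 26
  92 - 90 = 2
  99 - 92 = 7
  99 - 99 = 0


Delta encoded: [8, 19, 36, 1, 26, 2, 7, 0]


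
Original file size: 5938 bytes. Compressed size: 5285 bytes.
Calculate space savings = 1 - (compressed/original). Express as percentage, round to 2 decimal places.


ratio = compressed/original = 5285/5938 = 0.89003
savings = 1 - ratio = 1 - 0.89003 = 0.10997
as a percentage: 0.10997 * 100 = 11.0%

Space savings = 1 - 5285/5938 = 11.0%


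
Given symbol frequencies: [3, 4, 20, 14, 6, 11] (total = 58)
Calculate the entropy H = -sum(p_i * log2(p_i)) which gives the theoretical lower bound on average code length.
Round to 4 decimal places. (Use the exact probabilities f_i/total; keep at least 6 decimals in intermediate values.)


Per-symbol terms -p_i * log2(p_i) with p_i = f_i/58:
  p = 3/58 = 0.051724: log2(p) = -4.273018, -p*log2(p) = 0.221018
  p = 4/58 = 0.068966: log2(p) = -3.857981, -p*log2(p) = 0.266068
  p = 20/58 = 0.344828: log2(p) = -1.536053, -p*log2(p) = 0.529673
  p = 14/58 = 0.241379: log2(p) = -2.050626, -p*log2(p) = 0.494979
  p = 6/58 = 0.103448: log2(p) = -3.273018, -p*log2(p) = 0.338588
  p = 11/58 = 0.189655: log2(p) = -2.398549, -p*log2(p) = 0.454897
H = 0.221018 + 0.266068 + 0.529673 + 0.494979 + 0.338588 + 0.454897 = 2.305223

H = 2.3052 bits/symbol


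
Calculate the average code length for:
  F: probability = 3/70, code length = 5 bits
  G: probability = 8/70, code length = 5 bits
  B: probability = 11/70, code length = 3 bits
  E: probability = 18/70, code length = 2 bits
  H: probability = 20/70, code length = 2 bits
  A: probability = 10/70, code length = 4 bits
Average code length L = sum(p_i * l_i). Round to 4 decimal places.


Weighted contributions p_i * l_i:
  F: (3/70) * 5 = 15/70
  G: (8/70) * 5 = 40/70
  B: (11/70) * 3 = 33/70
  E: (18/70) * 2 = 36/70
  H: (20/70) * 2 = 40/70
  A: (10/70) * 4 = 40/70
Sum = (15 + 40 + 33 + 36 + 40 + 40)/70 = 204/70

L = 204/70 = 2.9143 bits/symbol


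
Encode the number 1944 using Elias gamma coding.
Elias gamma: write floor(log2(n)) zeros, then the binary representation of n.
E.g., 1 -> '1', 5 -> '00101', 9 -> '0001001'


num_bits = floor(log2(1944)) + 1 = 11
leading_zeros = num_bits - 1 = 10
binary(1944) = 11110011000

Elias gamma(1944) = '0000000000' + '11110011000' = 000000000011110011000 (21 bits)


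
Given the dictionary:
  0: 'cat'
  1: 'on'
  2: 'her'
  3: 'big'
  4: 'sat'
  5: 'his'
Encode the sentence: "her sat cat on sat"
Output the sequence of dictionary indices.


Look up each word in the dictionary:
  'her' -> 2
  'sat' -> 4
  'cat' -> 0
  'on' -> 1
  'sat' -> 4

Encoded: [2, 4, 0, 1, 4]


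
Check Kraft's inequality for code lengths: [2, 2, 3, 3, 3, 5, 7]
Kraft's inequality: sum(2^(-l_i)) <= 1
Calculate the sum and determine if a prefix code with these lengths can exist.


Sum = 2^(-2) + 2^(-2) + 2^(-3) + 2^(-3) + 2^(-3) + 2^(-5) + 2^(-7)
    = 0.25 + 0.25 + 0.125 + 0.125 + 0.125 + 0.03125 + 0.0078125
    = 117/128 = 0.9140625
Since 0.9140625 <= 1, Kraft's inequality IS satisfied.
A prefix code with these lengths CAN exist.

Kraft sum = 0.9140625. Satisfied.


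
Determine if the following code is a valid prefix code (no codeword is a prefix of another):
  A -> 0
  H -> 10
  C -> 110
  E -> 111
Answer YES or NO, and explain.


Checking each pair (does one codeword prefix another?):
  A='0' vs H='10': no prefix
  A='0' vs C='110': no prefix
  A='0' vs E='111': no prefix
  H='10' vs A='0': no prefix
  H='10' vs C='110': no prefix
  H='10' vs E='111': no prefix
  C='110' vs A='0': no prefix
  C='110' vs H='10': no prefix
  C='110' vs E='111': no prefix
  E='111' vs A='0': no prefix
  E='111' vs H='10': no prefix
  E='111' vs C='110': no prefix
No violation found over all pairs.

YES -- this is a valid prefix code. No codeword is a prefix of any other codeword.


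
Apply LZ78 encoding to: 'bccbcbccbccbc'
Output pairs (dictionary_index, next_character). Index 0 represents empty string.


LZ78 encoding steps:
Dictionary: {0: ''}
Step 1: w='' (idx 0), next='b' -> output (0, 'b'), add 'b' as idx 1
Step 2: w='' (idx 0), next='c' -> output (0, 'c'), add 'c' as idx 2
Step 3: w='c' (idx 2), next='b' -> output (2, 'b'), add 'cb' as idx 3
Step 4: w='cb' (idx 3), next='c' -> output (3, 'c'), add 'cbc' as idx 4
Step 5: w='cbc' (idx 4), next='c' -> output (4, 'c'), add 'cbcc' as idx 5
Step 6: w='b' (idx 1), next='c' -> output (1, 'c'), add 'bc' as idx 6


Encoded: [(0, 'b'), (0, 'c'), (2, 'b'), (3, 'c'), (4, 'c'), (1, 'c')]


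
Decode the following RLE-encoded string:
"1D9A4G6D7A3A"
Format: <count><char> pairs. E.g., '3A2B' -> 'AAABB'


Expanding each <count><char> pair:
  1D -> 'D'
  9A -> 'AAAAAAAAA'
  4G -> 'GGGG'
  6D -> 'DDDDDD'
  7A -> 'AAAAAAA'
  3A -> 'AAA'

Decoded = DAAAAAAAAAGGGGDDDDDDAAAAAAAAAA


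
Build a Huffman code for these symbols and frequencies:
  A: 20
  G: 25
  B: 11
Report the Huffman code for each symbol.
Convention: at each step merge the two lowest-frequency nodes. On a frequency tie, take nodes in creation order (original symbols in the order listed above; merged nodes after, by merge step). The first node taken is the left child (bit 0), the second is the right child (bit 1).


Huffman tree construction:
Step 1: Merge B(11) + A(20) = 31
Step 2: Merge G(25) + (B+A)(31) = 56
Read each symbol's code off the tree from the root (left child = 0, right child = 1).

Codes:
  A: 11 (length 2)
  G: 0 (length 1)
  B: 10 (length 2)
Average code length: 87/56 = 1.5536 bits/symbol


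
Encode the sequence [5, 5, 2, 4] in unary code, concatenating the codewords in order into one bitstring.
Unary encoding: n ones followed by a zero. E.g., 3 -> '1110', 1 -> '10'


Encode each number as n ones followed by a terminating 0:
  5 -> 111110 (6 bits)
  5 -> 111110 (6 bits)
  2 -> 110 (3 bits)
  4 -> 11110 (5 bits)
Total length = 6 + 6 + 3 + 5 = 20 bits.

Unary([5, 5, 2, 4]) = 11111011111011011110 (20 bits)


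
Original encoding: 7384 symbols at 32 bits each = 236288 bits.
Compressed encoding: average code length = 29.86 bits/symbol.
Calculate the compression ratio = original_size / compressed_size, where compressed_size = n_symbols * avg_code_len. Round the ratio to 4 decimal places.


original_size = n_symbols * orig_bits = 7384 * 32 = 236288 bits
compressed_size = n_symbols * avg_code_len = 7384 * 29.86 = 220486.24 bits
ratio = original_size / compressed_size = 236288 / 220486.24 = 1.0717

Compression ratio = 1.0717


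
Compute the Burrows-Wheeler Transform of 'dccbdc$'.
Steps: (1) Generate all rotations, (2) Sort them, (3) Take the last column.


Rotations (sorted):
  0: $dccbdc -> last char: c
  1: bdc$dcc -> last char: c
  2: c$dccbd -> last char: d
  3: cbdc$dc -> last char: c
  4: ccbdc$d -> last char: d
  5: dc$dccb -> last char: b
  6: dccbdc$ -> last char: $


BWT = ccdcdb$


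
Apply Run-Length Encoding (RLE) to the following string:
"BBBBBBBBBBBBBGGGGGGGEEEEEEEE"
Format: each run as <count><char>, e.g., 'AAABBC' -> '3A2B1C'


Scanning runs left to right:
  i=0: run of 'B' x 13 -> '13B'
  i=13: run of 'G' x 7 -> '7G'
  i=20: run of 'E' x 8 -> '8E'

RLE = 13B7G8E


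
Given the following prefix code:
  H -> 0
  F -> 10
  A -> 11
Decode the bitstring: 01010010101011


Decoding step by step:
Bits 0 -> H
Bits 10 -> F
Bits 10 -> F
Bits 0 -> H
Bits 10 -> F
Bits 10 -> F
Bits 10 -> F
Bits 11 -> A


Decoded message: HFFHFFFA


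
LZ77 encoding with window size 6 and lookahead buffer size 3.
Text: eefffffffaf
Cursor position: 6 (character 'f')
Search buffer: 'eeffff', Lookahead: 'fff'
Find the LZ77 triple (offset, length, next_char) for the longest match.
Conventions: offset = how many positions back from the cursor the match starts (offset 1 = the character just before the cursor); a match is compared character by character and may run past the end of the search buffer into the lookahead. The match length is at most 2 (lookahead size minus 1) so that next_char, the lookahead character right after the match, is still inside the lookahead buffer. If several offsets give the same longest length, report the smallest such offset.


Try each offset into the search buffer:
  offset=1 (pos 5, char 'f'): match length 2
  offset=2 (pos 4, char 'f'): match length 2
  offset=3 (pos 3, char 'f'): match length 2
  offset=4 (pos 2, char 'f'): match length 2
  offset=5 (pos 1, char 'e'): match length 0
  offset=6 (pos 0, char 'e'): match length 0
Longest match has length 2, found at offsets 1, 2, 3, 4; take the smallest, offset 1.
next_char = character at position 6 + 2 = 8 -> 'f'

Best match: offset=1, length=2 (matching 'ff' starting at position 5)
LZ77 triple: (1, 2, 'f')


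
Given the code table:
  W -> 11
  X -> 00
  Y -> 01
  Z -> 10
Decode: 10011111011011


Decoding:
10 -> Z
01 -> Y
11 -> W
11 -> W
01 -> Y
10 -> Z
11 -> W


Result: ZYWWYZW


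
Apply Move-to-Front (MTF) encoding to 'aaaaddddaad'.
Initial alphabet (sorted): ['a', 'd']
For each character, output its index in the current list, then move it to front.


MTF encoding:
'a': index 0 in ['a', 'd'] -> ['a', 'd']
'a': index 0 in ['a', 'd'] -> ['a', 'd']
'a': index 0 in ['a', 'd'] -> ['a', 'd']
'a': index 0 in ['a', 'd'] -> ['a', 'd']
'd': index 1 in ['a', 'd'] -> ['d', 'a']
'd': index 0 in ['d', 'a'] -> ['d', 'a']
'd': index 0 in ['d', 'a'] -> ['d', 'a']
'd': index 0 in ['d', 'a'] -> ['d', 'a']
'a': index 1 in ['d', 'a'] -> ['a', 'd']
'a': index 0 in ['a', 'd'] -> ['a', 'd']
'd': index 1 in ['a', 'd'] -> ['d', 'a']


Output: [0, 0, 0, 0, 1, 0, 0, 0, 1, 0, 1]


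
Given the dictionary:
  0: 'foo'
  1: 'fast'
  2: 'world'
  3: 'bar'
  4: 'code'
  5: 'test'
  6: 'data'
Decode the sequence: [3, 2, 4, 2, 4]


Look up each index in the dictionary:
  3 -> 'bar'
  2 -> 'world'
  4 -> 'code'
  2 -> 'world'
  4 -> 'code'

Decoded: "bar world code world code"


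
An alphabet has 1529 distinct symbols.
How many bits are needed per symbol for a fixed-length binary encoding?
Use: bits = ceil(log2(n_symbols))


log2(1529) = 10.5784
Bracket: 2^10 = 1024 < 1529 <= 2^11 = 2048
So ceil(log2(1529)) = 11

bits = ceil(log2(1529)) = ceil(10.5784) = 11 bits


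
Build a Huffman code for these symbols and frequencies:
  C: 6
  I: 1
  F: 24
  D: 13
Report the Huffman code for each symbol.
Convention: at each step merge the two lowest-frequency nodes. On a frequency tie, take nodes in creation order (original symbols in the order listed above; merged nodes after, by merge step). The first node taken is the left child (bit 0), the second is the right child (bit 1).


Huffman tree construction:
Step 1: Merge I(1) + C(6) = 7
Step 2: Merge (I+C)(7) + D(13) = 20
Step 3: Merge ((I+C)+D)(20) + F(24) = 44
Read each symbol's code off the tree from the root (left child = 0, right child = 1).

Codes:
  C: 001 (length 3)
  I: 000 (length 3)
  F: 1 (length 1)
  D: 01 (length 2)
Average code length: 71/44 = 1.6136 bits/symbol


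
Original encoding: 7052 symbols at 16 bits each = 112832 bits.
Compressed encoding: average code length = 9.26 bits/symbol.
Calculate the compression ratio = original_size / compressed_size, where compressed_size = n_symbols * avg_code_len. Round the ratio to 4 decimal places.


original_size = n_symbols * orig_bits = 7052 * 16 = 112832 bits
compressed_size = n_symbols * avg_code_len = 7052 * 9.26 = 65301.52 bits
ratio = original_size / compressed_size = 112832 / 65301.52 = 1.7279

Compression ratio = 1.7279


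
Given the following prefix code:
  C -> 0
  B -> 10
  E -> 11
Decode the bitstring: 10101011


Decoding step by step:
Bits 10 -> B
Bits 10 -> B
Bits 10 -> B
Bits 11 -> E


Decoded message: BBBE


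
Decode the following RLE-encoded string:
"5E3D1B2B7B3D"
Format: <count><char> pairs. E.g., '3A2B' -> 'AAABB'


Expanding each <count><char> pair:
  5E -> 'EEEEE'
  3D -> 'DDD'
  1B -> 'B'
  2B -> 'BB'
  7B -> 'BBBBBBB'
  3D -> 'DDD'

Decoded = EEEEEDDDBBBBBBBBBBDDD


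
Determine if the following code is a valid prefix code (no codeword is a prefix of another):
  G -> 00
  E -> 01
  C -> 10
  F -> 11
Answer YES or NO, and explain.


Checking each pair (does one codeword prefix another?):
  G='00' vs E='01': no prefix
  G='00' vs C='10': no prefix
  G='00' vs F='11': no prefix
  E='01' vs G='00': no prefix
  E='01' vs C='10': no prefix
  E='01' vs F='11': no prefix
  C='10' vs G='00': no prefix
  C='10' vs E='01': no prefix
  C='10' vs F='11': no prefix
  F='11' vs G='00': no prefix
  F='11' vs E='01': no prefix
  F='11' vs C='10': no prefix
No violation found over all pairs.

YES -- this is a valid prefix code. No codeword is a prefix of any other codeword.


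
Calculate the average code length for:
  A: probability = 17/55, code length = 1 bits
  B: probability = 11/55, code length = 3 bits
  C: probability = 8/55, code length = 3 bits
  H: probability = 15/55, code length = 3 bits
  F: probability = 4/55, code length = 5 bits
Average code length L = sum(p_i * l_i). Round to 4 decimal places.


Weighted contributions p_i * l_i:
  A: (17/55) * 1 = 17/55
  B: (11/55) * 3 = 33/55
  C: (8/55) * 3 = 24/55
  H: (15/55) * 3 = 45/55
  F: (4/55) * 5 = 20/55
Sum = (17 + 33 + 24 + 45 + 20)/55 = 139/55

L = 139/55 = 2.5273 bits/symbol


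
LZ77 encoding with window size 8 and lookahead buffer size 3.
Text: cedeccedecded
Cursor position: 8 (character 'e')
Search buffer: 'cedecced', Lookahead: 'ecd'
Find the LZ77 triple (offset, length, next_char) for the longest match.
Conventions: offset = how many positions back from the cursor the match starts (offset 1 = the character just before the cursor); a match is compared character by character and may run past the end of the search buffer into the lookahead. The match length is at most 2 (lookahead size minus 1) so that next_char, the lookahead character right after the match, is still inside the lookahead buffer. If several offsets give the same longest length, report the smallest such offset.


Try each offset into the search buffer:
  offset=1 (pos 7, char 'd'): match length 0
  offset=2 (pos 6, char 'e'): match length 1
  offset=3 (pos 5, char 'c'): match length 0
  offset=4 (pos 4, char 'c'): match length 0
  offset=5 (pos 3, char 'e'): match length 2
  offset=6 (pos 2, char 'd'): match length 0
  offset=7 (pos 1, char 'e'): match length 1
  offset=8 (pos 0, char 'c'): match length 0
Longest match has length 2 at offset 5.
next_char = character at position 8 + 2 = 10 -> 'd'

Best match: offset=5, length=2 (matching 'ec' starting at position 3)
LZ77 triple: (5, 2, 'd')


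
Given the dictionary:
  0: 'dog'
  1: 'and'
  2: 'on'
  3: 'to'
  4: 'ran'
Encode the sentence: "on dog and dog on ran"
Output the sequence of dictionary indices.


Look up each word in the dictionary:
  'on' -> 2
  'dog' -> 0
  'and' -> 1
  'dog' -> 0
  'on' -> 2
  'ran' -> 4

Encoded: [2, 0, 1, 0, 2, 4]


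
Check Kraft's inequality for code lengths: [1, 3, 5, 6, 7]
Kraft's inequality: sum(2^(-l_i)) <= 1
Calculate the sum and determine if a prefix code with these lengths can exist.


Sum = 2^(-1) + 2^(-3) + 2^(-5) + 2^(-6) + 2^(-7)
    = 0.5 + 0.125 + 0.03125 + 0.015625 + 0.0078125
    = 87/128 = 0.6796875
Since 0.6796875 <= 1, Kraft's inequality IS satisfied.
A prefix code with these lengths CAN exist.

Kraft sum = 0.6796875. Satisfied.


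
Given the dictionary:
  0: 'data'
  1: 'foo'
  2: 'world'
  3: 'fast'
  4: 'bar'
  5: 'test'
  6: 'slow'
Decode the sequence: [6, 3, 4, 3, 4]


Look up each index in the dictionary:
  6 -> 'slow'
  3 -> 'fast'
  4 -> 'bar'
  3 -> 'fast'
  4 -> 'bar'

Decoded: "slow fast bar fast bar"


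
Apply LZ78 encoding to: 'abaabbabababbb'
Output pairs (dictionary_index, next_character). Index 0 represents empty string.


LZ78 encoding steps:
Dictionary: {0: ''}
Step 1: w='' (idx 0), next='a' -> output (0, 'a'), add 'a' as idx 1
Step 2: w='' (idx 0), next='b' -> output (0, 'b'), add 'b' as idx 2
Step 3: w='a' (idx 1), next='a' -> output (1, 'a'), add 'aa' as idx 3
Step 4: w='b' (idx 2), next='b' -> output (2, 'b'), add 'bb' as idx 4
Step 5: w='a' (idx 1), next='b' -> output (1, 'b'), add 'ab' as idx 5
Step 6: w='ab' (idx 5), next='a' -> output (5, 'a'), add 'aba' as idx 6
Step 7: w='bb' (idx 4), next='b' -> output (4, 'b'), add 'bbb' as idx 7


Encoded: [(0, 'a'), (0, 'b'), (1, 'a'), (2, 'b'), (1, 'b'), (5, 'a'), (4, 'b')]


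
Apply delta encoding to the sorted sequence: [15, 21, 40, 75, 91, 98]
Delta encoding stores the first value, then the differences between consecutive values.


First value: 15
Deltas:
  21 - 15 = 6
  40 - 21 = 19
  75 - 40 = 35
  91 - 75 = 16
  98 - 91 = 7


Delta encoded: [15, 6, 19, 35, 16, 7]


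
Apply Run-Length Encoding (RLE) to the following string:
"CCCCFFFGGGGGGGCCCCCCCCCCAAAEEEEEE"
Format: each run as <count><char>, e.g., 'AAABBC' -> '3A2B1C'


Scanning runs left to right:
  i=0: run of 'C' x 4 -> '4C'
  i=4: run of 'F' x 3 -> '3F'
  i=7: run of 'G' x 7 -> '7G'
  i=14: run of 'C' x 10 -> '10C'
  i=24: run of 'A' x 3 -> '3A'
  i=27: run of 'E' x 6 -> '6E'

RLE = 4C3F7G10C3A6E


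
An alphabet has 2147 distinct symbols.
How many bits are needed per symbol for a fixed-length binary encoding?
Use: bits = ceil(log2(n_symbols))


log2(2147) = 11.0681
Bracket: 2^11 = 2048 < 2147 <= 2^12 = 4096
So ceil(log2(2147)) = 12

bits = ceil(log2(2147)) = ceil(11.0681) = 12 bits


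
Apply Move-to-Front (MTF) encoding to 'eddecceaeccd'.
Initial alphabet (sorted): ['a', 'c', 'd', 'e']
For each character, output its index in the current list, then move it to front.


MTF encoding:
'e': index 3 in ['a', 'c', 'd', 'e'] -> ['e', 'a', 'c', 'd']
'd': index 3 in ['e', 'a', 'c', 'd'] -> ['d', 'e', 'a', 'c']
'd': index 0 in ['d', 'e', 'a', 'c'] -> ['d', 'e', 'a', 'c']
'e': index 1 in ['d', 'e', 'a', 'c'] -> ['e', 'd', 'a', 'c']
'c': index 3 in ['e', 'd', 'a', 'c'] -> ['c', 'e', 'd', 'a']
'c': index 0 in ['c', 'e', 'd', 'a'] -> ['c', 'e', 'd', 'a']
'e': index 1 in ['c', 'e', 'd', 'a'] -> ['e', 'c', 'd', 'a']
'a': index 3 in ['e', 'c', 'd', 'a'] -> ['a', 'e', 'c', 'd']
'e': index 1 in ['a', 'e', 'c', 'd'] -> ['e', 'a', 'c', 'd']
'c': index 2 in ['e', 'a', 'c', 'd'] -> ['c', 'e', 'a', 'd']
'c': index 0 in ['c', 'e', 'a', 'd'] -> ['c', 'e', 'a', 'd']
'd': index 3 in ['c', 'e', 'a', 'd'] -> ['d', 'c', 'e', 'a']


Output: [3, 3, 0, 1, 3, 0, 1, 3, 1, 2, 0, 3]


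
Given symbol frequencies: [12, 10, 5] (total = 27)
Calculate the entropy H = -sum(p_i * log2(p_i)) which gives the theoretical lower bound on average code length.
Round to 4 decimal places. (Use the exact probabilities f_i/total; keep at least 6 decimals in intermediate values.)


Per-symbol terms -p_i * log2(p_i) with p_i = f_i/27:
  p = 12/27 = 0.444444: log2(p) = -1.169925, -p*log2(p) = 0.519967
  p = 10/27 = 0.370370: log2(p) = -1.432959, -p*log2(p) = 0.530726
  p = 5/27 = 0.185185: log2(p) = -2.432959, -p*log2(p) = 0.450548
H = 0.519967 + 0.530726 + 0.450548 = 1.501241

H = 1.5012 bits/symbol


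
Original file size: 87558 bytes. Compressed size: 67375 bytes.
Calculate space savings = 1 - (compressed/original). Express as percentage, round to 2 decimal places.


ratio = compressed/original = 67375/87558 = 0.76949
savings = 1 - ratio = 1 - 0.76949 = 0.23051
as a percentage: 0.23051 * 100 = 23.05%

Space savings = 1 - 67375/87558 = 23.05%


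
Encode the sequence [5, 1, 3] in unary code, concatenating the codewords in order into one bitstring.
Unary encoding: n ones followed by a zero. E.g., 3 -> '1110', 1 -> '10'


Encode each number as n ones followed by a terminating 0:
  5 -> 111110 (6 bits)
  1 -> 10 (2 bits)
  3 -> 1110 (4 bits)
Total length = 6 + 2 + 4 = 12 bits.

Unary([5, 1, 3]) = 111110101110 (12 bits)


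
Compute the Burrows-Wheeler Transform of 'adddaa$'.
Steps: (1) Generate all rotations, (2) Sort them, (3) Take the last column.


Rotations (sorted):
  0: $adddaa -> last char: a
  1: a$addda -> last char: a
  2: aa$addd -> last char: d
  3: adddaa$ -> last char: $
  4: daa$add -> last char: d
  5: ddaa$ad -> last char: d
  6: dddaa$a -> last char: a


BWT = aad$dda


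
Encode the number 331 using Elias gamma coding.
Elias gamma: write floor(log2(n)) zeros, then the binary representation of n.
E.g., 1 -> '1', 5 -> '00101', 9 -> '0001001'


num_bits = floor(log2(331)) + 1 = 9
leading_zeros = num_bits - 1 = 8
binary(331) = 101001011

Elias gamma(331) = '00000000' + '101001011' = 00000000101001011 (17 bits)


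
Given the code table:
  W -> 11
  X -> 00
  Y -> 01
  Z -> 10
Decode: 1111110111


Decoding:
11 -> W
11 -> W
11 -> W
01 -> Y
11 -> W


Result: WWWYW


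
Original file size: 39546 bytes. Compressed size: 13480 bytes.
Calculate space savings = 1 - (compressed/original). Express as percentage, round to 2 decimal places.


ratio = compressed/original = 13480/39546 = 0.340869
savings = 1 - ratio = 1 - 0.340869 = 0.659131
as a percentage: 0.659131 * 100 = 65.91%

Space savings = 1 - 13480/39546 = 65.91%


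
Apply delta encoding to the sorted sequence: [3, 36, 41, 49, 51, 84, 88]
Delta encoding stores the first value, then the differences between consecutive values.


First value: 3
Deltas:
  36 - 3 = 33
  41 - 36 = 5
  49 - 41 = 8
  51 - 49 = 2
  84 - 51 = 33
  88 - 84 = 4


Delta encoded: [3, 33, 5, 8, 2, 33, 4]


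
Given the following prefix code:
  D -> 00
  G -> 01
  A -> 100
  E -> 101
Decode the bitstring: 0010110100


Decoding step by step:
Bits 00 -> D
Bits 101 -> E
Bits 101 -> E
Bits 00 -> D


Decoded message: DEED


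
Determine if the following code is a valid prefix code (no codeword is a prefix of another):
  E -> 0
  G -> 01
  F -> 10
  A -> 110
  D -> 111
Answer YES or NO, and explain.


Checking each pair (does one codeword prefix another?):
  E='0' vs G='01': prefix -- VIOLATION

NO -- this is NOT a valid prefix code. E (0) is a prefix of G (01).


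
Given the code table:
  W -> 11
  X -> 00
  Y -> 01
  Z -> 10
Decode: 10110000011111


Decoding:
10 -> Z
11 -> W
00 -> X
00 -> X
01 -> Y
11 -> W
11 -> W


Result: ZWXXYWW


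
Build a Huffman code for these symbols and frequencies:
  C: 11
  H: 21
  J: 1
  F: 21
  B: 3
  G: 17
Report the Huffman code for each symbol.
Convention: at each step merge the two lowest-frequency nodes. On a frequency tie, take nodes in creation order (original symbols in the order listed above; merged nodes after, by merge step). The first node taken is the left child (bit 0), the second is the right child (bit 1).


Huffman tree construction:
Step 1: Merge J(1) + B(3) = 4
Step 2: Merge (J+B)(4) + C(11) = 15
Step 3: Merge ((J+B)+C)(15) + G(17) = 32
Step 4: Merge H(21) + F(21) = 42
Step 5: Merge (((J+B)+C)+G)(32) + (H+F)(42) = 74
Read each symbol's code off the tree from the root (left child = 0, right child = 1).

Codes:
  C: 001 (length 3)
  H: 10 (length 2)
  J: 0000 (length 4)
  F: 11 (length 2)
  B: 0001 (length 4)
  G: 01 (length 2)
Average code length: 167/74 = 2.2568 bits/symbol
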